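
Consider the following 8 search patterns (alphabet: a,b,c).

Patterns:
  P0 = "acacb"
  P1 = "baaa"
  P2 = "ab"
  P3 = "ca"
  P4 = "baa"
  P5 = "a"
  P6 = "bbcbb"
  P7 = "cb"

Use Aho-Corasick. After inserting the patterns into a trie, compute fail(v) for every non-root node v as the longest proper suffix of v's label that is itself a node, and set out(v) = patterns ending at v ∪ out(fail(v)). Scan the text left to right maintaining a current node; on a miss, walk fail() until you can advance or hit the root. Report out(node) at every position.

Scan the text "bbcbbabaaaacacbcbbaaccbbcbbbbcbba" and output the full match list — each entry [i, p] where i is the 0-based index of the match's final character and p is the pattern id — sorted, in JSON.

Construct AC machine:
Trie nodes:
  0='ε' goto a→1 b→6 c→11
  1='a' goto b→10 c→2  [P5 ends]
  2='ac' goto a→3
  3='aca' goto c→4
  4='acac' goto b→5
  5='acacb' goto ·  [P0 ends]
  6='b' goto a→7 b→13
  7='ba' goto a→8
  8='baa' goto a→9  [P4 ends]
  9='baaa' goto ·  [P1 ends]
  10='ab' goto ·  [P2 ends]
  11='c' goto a→12 b→17
  12='ca' goto ·  [P3 ends]
  13='bb' goto c→14
  14='bbc' goto b→15
  15='bbcb' goto b→16
  16='bbcbb' goto ·  [P6 ends]
  17='cb' goto ·  [P7 ends]

Failure links (BFS by depth):
  n1('a'): parent n0 fail=0; on 'a' 0 → fail=0;  out {5}∪∅={5}
  n6('b'): parent n0 fail=0; on 'b' 0 → fail=0;  out ∅∪∅=∅
  n11('c'): parent n0 fail=0; on 'c' 0 → fail=0;  out ∅∪∅=∅
  n2('ac'): parent n1 fail=0; on 'c' 0 → fail=11;  out ∅∪∅=∅
  n7('ba'): parent n6 fail=0; on 'a' 0 → fail=1;  out ∅∪{5}={5}
  n10('ab'): parent n1 fail=0; on 'b' 0 → fail=6;  out {2}∪∅={2}
  n12('ca'): parent n11 fail=0; on 'a' 0 → fail=1;  out {3}∪{5}={3,5}
  n13('bb'): parent n6 fail=0; on 'b' 0 → fail=6;  out ∅∪∅=∅
  n17('cb'): parent n11 fail=0; on 'b' 0 → fail=6;  out {7}∪∅={7}
  n3('aca'): parent n2 fail=11; on 'a' 11 → fail=12;  out ∅∪{3,5}={3,5}
  n8('baa'): parent n7 fail=1; on 'a' 1→0 → fail=1;  out {4}∪{5}={4,5}
  n14('bbc'): parent n13 fail=6; on 'c' 6→0 → fail=11;  out ∅∪∅=∅
  n4('acac'): parent n3 fail=12; on 'c' 12→1 → fail=2;  out ∅∪∅=∅
  n9('baaa'): parent n8 fail=1; on 'a' 1→0 → fail=1;  out {1}∪{5}={1,5}
  n15('bbcb'): parent n14 fail=11; on 'b' 11 → fail=17;  out ∅∪{7}={7}
  n5('acacb'): parent n4 fail=2; on 'b' 2→11 → fail=17;  out {0}∪{7}={0,7}
  n16('bbcbb'): parent n15 fail=17; on 'b' 17→6 → fail=13;  out {6}∪∅={6}

Text stream:
i=0 'b': node 0→6
i=1 'b': node 6→13
i=2 'c': node 13→14
i=3 'b': node 14→15  → match P7@[2:3]
i=4 'b': node 15→16  → match P6@[0:4]
i=5 'a': node 16→7 ·f  → match P5@[5:5]
i=6 'b': node 7→10 ·f  → match P2@[5:6]
i=7 'a': node 10→7 ·f  → match P5@[7:7]
i=8 'a': node 7→8  → match P4@[6:8],P5@[8:8]
i=9 'a': node 8→9  → match P1@[6:9],P5@[9:9]
i=10 'a': node 9→1 ·f  → match P5@[10:10]
i=11 'c': node 1→2
i=12 'a': node 2→3  → match P3@[11:12],P5@[12:12]
i=13 'c': node 3→4
i=14 'b': node 4→5  → match P0@[10:14],P7@[13:14]
i=15 'c': node 5→11 ·f
i=16 'b': node 11→17  → match P7@[15:16]
i=17 'b': node 17→13 ·f
i=18 'a': node 13→7 ·f  → match P5@[18:18]
i=19 'a': node 7→8  → match P4@[17:19],P5@[19:19]
i=20 'c': node 8→2 ·f
i=21 'c': node 2→11 ·f
i=22 'b': node 11→17  → match P7@[21:22]
i=23 'b': node 17→13 ·f
i=24 'c': node 13→14
i=25 'b': node 14→15  → match P7@[24:25]
i=26 'b': node 15→16  → match P6@[22:26]
i=27 'b': node 16→13 ·f
i=28 'b': node 13→13 ·f
i=29 'c': node 13→14
i=30 'b': node 14→15  → match P7@[29:30]
i=31 'b': node 15→16  → match P6@[27:31]
i=32 'a': node 16→7 ·f  → match P5@[32:32]

All matches (sorted): [[3,7],[4,6],[5,5],[6,2],[7,5],[8,4],[8,5],[9,1],[9,5],[10,5],[12,3],[12,5],[14,0],[14,7],[16,7],[18,5],[19,4],[19,5],[22,7],[25,7],[26,6],[30,7],[31,6],[32,5]]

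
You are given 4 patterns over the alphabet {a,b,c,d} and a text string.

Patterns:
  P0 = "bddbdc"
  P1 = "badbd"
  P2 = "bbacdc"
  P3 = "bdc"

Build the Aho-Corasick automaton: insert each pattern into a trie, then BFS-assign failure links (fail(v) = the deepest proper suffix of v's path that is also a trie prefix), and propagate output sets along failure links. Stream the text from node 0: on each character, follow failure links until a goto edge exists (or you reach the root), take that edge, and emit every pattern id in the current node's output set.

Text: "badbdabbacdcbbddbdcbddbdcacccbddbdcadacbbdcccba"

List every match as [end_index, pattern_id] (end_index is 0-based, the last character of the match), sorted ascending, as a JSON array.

Construct AC machine:
Trie (insert patterns):
  0='ε' goto b→1
  1='b' goto a→7 b→11 d→2
  2='bd' goto c→16 d→3
  3='bdd' goto b→4
  4='bddb' goto d→5
  5='bddbd' goto c→6
  6='bddbdc' goto ·  ←P0
  7='ba' goto d→8
  8='bad' goto b→9
  9='badb' goto d→10
  10='badbd' goto ·  ←P1
  11='bb' goto a→12
  12='bba' goto c→13
  13='bbac' goto d→14
  14='bbacd' goto c→15
  15='bbacdc' goto ·  ←P2
  16='bdc' goto ·  ←P3

Failure links (BFS by depth):
  n1('b'): parent n0 fail=0; on 'b' 0 → fail=0;  out ∅∪∅=∅
  n2('bd'): parent n1 fail=0; on 'd' 0 → fail=0;  out ∅∪∅=∅
  n7('ba'): parent n1 fail=0; on 'a' 0 → fail=0;  out ∅∪∅=∅
  n11('bb'): parent n1 fail=0; on 'b' 0 → fail=1;  out ∅∪∅=∅
  n3('bdd'): parent n2 fail=0; on 'd' 0 → fail=0;  out ∅∪∅=∅
  n8('bad'): parent n7 fail=0; on 'd' 0 → fail=0;  out ∅∪∅=∅
  n12('bba'): parent n11 fail=1; on 'a' 1 → fail=7;  out ∅∪∅=∅
  n16('bdc'): parent n2 fail=0; on 'c' 0 → fail=0;  out {3}∪∅={3}
  n4('bddb'): parent n3 fail=0; on 'b' 0 → fail=1;  out ∅∪∅=∅
  n9('badb'): parent n8 fail=0; on 'b' 0 → fail=1;  out ∅∪∅=∅
  n13('bbac'): parent n12 fail=7; on 'c' 7→0 → fail=0;  out ∅∪∅=∅
  n5('bddbd'): parent n4 fail=1; on 'd' 1 → fail=2;  out ∅∪∅=∅
  n10('badbd'): parent n9 fail=1; on 'd' 1 → fail=2;  out {1}∪∅={1}
  n14('bbacd'): parent n13 fail=0; on 'd' 0 → fail=0;  out ∅∪∅=∅
  n6('bddbdc'): parent n5 fail=2; on 'c' 2 → fail=16;  out {0}∪{3}={0,3}
  n15('bbacdc'): parent n14 fail=0; on 'c' 0 → fail=0;  out {2}∪∅={2}

Run:
i=0 'b': node 0→1
i=1 'a': node 1→7
i=2 'd': node 7→8
i=3 'b': node 8→9
i=4 'd': node 9→10  ** P1@[0:4]
i=5 'a': node 10→0 (fail-walked)
i=6 'b': node 0→1
i=7 'b': node 1→11
i=8 'a': node 11→12
i=9 'c': node 12→13
i=10 'd': node 13→14
i=11 'c': node 14→15  ** P2@[6:11]
i=12 'b': node 15→1 (fail-walked)
i=13 'b': node 1→11
i=14 'd': node 11→2 (fail-walked)
i=15 'd': node 2→3
i=16 'b': node 3→4
i=17 'd': node 4→5
i=18 'c': node 5→6  ** P0@[13:18],P3@[16:18]
i=19 'b': node 6→1 (fail-walked)
i=20 'd': node 1→2
i=21 'd': node 2→3
i=22 'b': node 3→4
i=23 'd': node 4→5
i=24 'c': node 5→6  ** P0@[19:24],P3@[22:24]
i=25 'a': node 6→0 (fail-walked)
i=26 'c': node 0→0
i=27 'c': node 0→0
i=28 'c': node 0→0
i=29 'b': node 0→1
i=30 'd': node 1→2
i=31 'd': node 2→3
i=32 'b': node 3→4
i=33 'd': node 4→5
i=34 'c': node 5→6  ** P0@[29:34],P3@[32:34]
i=35 'a': node 6→0 (fail-walked)
i=36 'd': node 0→0
i=37 'a': node 0→0
i=38 'c': node 0→0
i=39 'b': node 0→1
i=40 'b': node 1→11
i=41 'd': node 11→2 (fail-walked)
i=42 'c': node 2→16  ** P3@[40:42]
i=43 'c': node 16→0 (fail-walked)
i=44 'c': node 0→0
i=45 'b': node 0→1
i=46 'a': node 1→7

All matches (sorted): [[4,1],[11,2],[18,0],[18,3],[24,0],[24,3],[34,0],[34,3],[42,3]]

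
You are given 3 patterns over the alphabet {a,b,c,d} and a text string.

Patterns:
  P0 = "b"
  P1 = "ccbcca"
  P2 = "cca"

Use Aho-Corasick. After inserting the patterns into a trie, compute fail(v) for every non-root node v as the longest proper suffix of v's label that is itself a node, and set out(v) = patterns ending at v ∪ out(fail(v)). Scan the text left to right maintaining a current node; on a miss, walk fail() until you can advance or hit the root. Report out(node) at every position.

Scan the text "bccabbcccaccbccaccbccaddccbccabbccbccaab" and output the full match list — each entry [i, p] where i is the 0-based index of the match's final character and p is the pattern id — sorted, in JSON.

Build automaton:
Trie nodes:
  0='ε' goto b→1 c→2
  1='b' goto ·  [P0 ends]
  2='c' goto c→3
  3='cc' goto a→8 b→4
  4='ccb' goto c→5
  5='ccbc' goto c→6
  6='ccbcc' goto a→7
  7='ccbcca' goto ·  [P1 ends]
  8='cca' goto ·  [P2 ends]

BFS fail/out derivation:
  n1('b'): parent n0 fail=0; on 'b' 0 → fail=0;  out {0}∪∅={0}
  n2('c'): parent n0 fail=0; on 'c' 0 → fail=0;  out ∅∪∅=∅
  n3('cc'): parent n2 fail=0; on 'c' 0 → fail=2;  out ∅∪∅=∅
  n4('ccb'): parent n3 fail=2; on 'b' 2→0 → fail=1;  out ∅∪{0}={0}
  n8('cca'): parent n3 fail=2; on 'a' 2→0 → fail=0;  out {2}∪∅={2}
  n5('ccbc'): parent n4 fail=1; on 'c' 1→0 → fail=2;  out ∅∪∅=∅
  n6('ccbcc'): parent n5 fail=2; on 'c' 2 → fail=3;  out ∅∪∅=∅
  n7('ccbcca'): parent n6 fail=3; on 'a' 3 → fail=8;  out {1}∪{2}={1,2}

Text stream:
i=0 'b': node 0→1  emit P0@[0:0]
i=1 'c': node 1→2 ·f
i=2 'c': node 2→3
i=3 'a': node 3→8  emit P2@[1:3]
i=4 'b': node 8→1 ·f  emit P0@[4:4]
i=5 'b': node 1→1 ·f  emit P0@[5:5]
i=6 'c': node 1→2 ·f
i=7 'c': node 2→3
i=8 'c': node 3→3 ·f
i=9 'a': node 3→8  emit P2@[7:9]
i=10 'c': node 8→2 ·f
i=11 'c': node 2→3
i=12 'b': node 3→4  emit P0@[12:12]
i=13 'c': node 4→5
i=14 'c': node 5→6
i=15 'a': node 6→7  emit P1@[10:15],P2@[13:15]
i=16 'c': node 7→2 ·f
i=17 'c': node 2→3
i=18 'b': node 3→4  emit P0@[18:18]
i=19 'c': node 4→5
i=20 'c': node 5→6
i=21 'a': node 6→7  emit P1@[16:21],P2@[19:21]
i=22 'd': node 7→0 ·f
i=23 'd': node 0→0
i=24 'c': node 0→2
i=25 'c': node 2→3
i=26 'b': node 3→4  emit P0@[26:26]
i=27 'c': node 4→5
i=28 'c': node 5→6
i=29 'a': node 6→7  emit P1@[24:29],P2@[27:29]
i=30 'b': node 7→1 ·f  emit P0@[30:30]
i=31 'b': node 1→1 ·f  emit P0@[31:31]
i=32 'c': node 1→2 ·f
i=33 'c': node 2→3
i=34 'b': node 3→4  emit P0@[34:34]
i=35 'c': node 4→5
i=36 'c': node 5→6
i=37 'a': node 6→7  emit P1@[32:37],P2@[35:37]
i=38 'a': node 7→0 ·f
i=39 'b': node 0→1  emit P0@[39:39]

All matches (sorted): [[0,0],[3,2],[4,0],[5,0],[9,2],[12,0],[15,1],[15,2],[18,0],[21,1],[21,2],[26,0],[29,1],[29,2],[30,0],[31,0],[34,0],[37,1],[37,2],[39,0]]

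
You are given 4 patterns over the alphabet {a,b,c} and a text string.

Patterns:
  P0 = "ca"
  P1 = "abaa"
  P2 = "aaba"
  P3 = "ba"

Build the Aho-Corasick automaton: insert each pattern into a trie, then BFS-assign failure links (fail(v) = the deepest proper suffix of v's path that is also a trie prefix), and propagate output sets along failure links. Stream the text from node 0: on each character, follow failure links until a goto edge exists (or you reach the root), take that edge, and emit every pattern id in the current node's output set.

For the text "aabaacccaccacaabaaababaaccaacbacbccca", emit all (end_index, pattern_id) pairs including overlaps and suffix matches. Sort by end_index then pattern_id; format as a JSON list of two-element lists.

Construct AC machine:
Trie nodes:
  n0 'ε': a→3 b→10 c→1
  n1 'c': a→2
  n2 'ca': ·  ←P0
  n3 'a': a→7 b→4
  n4 'ab': a→5
  n5 'aba': a→6
  n6 'abaa': ·  ←P1
  n7 'aa': b→8
  n8 'aab': a→9
  n9 'aaba': ·  ←P2
  n10 'b': a→11
  n11 'ba': ·  ←P3

Failure links (BFS by depth):
  n1('c'): parent n0 fail=0; on 'c' 0 → fail=0;  out ∅∪∅=∅
  n3('a'): parent n0 fail=0; on 'a' 0 → fail=0;  out ∅∪∅=∅
  n10('b'): parent n0 fail=0; on 'b' 0 → fail=0;  out ∅∪∅=∅
  n2('ca'): parent n1 fail=0; on 'a' 0 → fail=3;  out {0}∪∅={0}
  n4('ab'): parent n3 fail=0; on 'b' 0 → fail=10;  out ∅∪∅=∅
  n7('aa'): parent n3 fail=0; on 'a' 0 → fail=3;  out ∅∪∅=∅
  n11('ba'): parent n10 fail=0; on 'a' 0 → fail=3;  out {3}∪∅={3}
  n5('aba'): parent n4 fail=10; on 'a' 10 → fail=11;  out ∅∪{3}={3}
  n8('aab'): parent n7 fail=3; on 'b' 3 → fail=4;  out ∅∪∅=∅
  n6('abaa'): parent n5 fail=11; on 'a' 11→3 → fail=7;  out {1}∪∅={1}
  n9('aaba'): parent n8 fail=4; on 'a' 4 → fail=5;  out {2}∪{3}={2,3}

Text stream:
[0] read 'a'  n0⇒n3
[1] read 'a'  n3⇒n7
[2] read 'b'  n7⇒n8
[3] read 'a'  n8⇒n9  → match P2@[0:3],P3@[2:3]
[4] read 'a'  n9⇒n6 (via fail)  → match P1@[1:4]
[5] read 'c'  n6⇒n1 (via fail)
[6] read 'c'  n1⇒n1 (via fail)
[7] read 'c'  n1⇒n1 (via fail)
[8] read 'a'  n1⇒n2  → match P0@[7:8]
[9] read 'c'  n2⇒n1 (via fail)
[10] read 'c'  n1⇒n1 (via fail)
[11] read 'a'  n1⇒n2  → match P0@[10:11]
[12] read 'c'  n2⇒n1 (via fail)
[13] read 'a'  n1⇒n2  → match P0@[12:13]
[14] read 'a'  n2⇒n7 (via fail)
[15] read 'b'  n7⇒n8
[16] read 'a'  n8⇒n9  → match P2@[13:16],P3@[15:16]
[17] read 'a'  n9⇒n6 (via fail)  → match P1@[14:17]
[18] read 'a'  n6⇒n7 (via fail)
[19] read 'b'  n7⇒n8
[20] read 'a'  n8⇒n9  → match P2@[17:20],P3@[19:20]
[21] read 'b'  n9⇒n4 (via fail)
[22] read 'a'  n4⇒n5  → match P3@[21:22]
[23] read 'a'  n5⇒n6  → match P1@[20:23]
[24] read 'c'  n6⇒n1 (via fail)
[25] read 'c'  n1⇒n1 (via fail)
[26] read 'a'  n1⇒n2  → match P0@[25:26]
[27] read 'a'  n2⇒n7 (via fail)
[28] read 'c'  n7⇒n1 (via fail)
[29] read 'b'  n1⇒n10 (via fail)
[30] read 'a'  n10⇒n11  → match P3@[29:30]
[31] read 'c'  n11⇒n1 (via fail)
[32] read 'b'  n1⇒n10 (via fail)
[33] read 'c'  n10⇒n1 (via fail)
[34] read 'c'  n1⇒n1 (via fail)
[35] read 'c'  n1⇒n1 (via fail)
[36] read 'a'  n1⇒n2  → match P0@[35:36]

Matches: [[3,2],[3,3],[4,1],[8,0],[11,0],[13,0],[16,2],[16,3],[17,1],[20,2],[20,3],[22,3],[23,1],[26,0],[30,3],[36,0]]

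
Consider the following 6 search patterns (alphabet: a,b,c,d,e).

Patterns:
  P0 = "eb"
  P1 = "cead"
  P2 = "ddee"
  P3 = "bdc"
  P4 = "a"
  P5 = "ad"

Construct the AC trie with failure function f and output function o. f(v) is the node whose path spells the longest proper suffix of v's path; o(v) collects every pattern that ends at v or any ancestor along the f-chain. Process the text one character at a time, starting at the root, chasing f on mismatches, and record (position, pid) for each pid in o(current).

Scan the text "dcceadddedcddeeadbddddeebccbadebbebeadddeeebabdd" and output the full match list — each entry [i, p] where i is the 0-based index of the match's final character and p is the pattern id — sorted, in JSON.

Construct AC machine:
Trie nodes:
  n0 'ε': a→14 b→11 c→3 d→7 e→1
  n1 'e': b→2
  n2 'eb': ·  [P0 ends]
  n3 'c': e→4
  n4 'ce': a→5
  n5 'cea': d→6
  n6 'cead': ·  [P1 ends]
  n7 'd': d→8
  n8 'dd': e→9
  n9 'dde': e→10
  n10 'ddee': ·  [P2 ends]
  n11 'b': d→12
  n12 'bd': c→13
  n13 'bdc': ·  [P3 ends]
  n14 'a': d→15  [P4 ends]
  n15 'ad': ·  [P5 ends]

BFS fail/out derivation:
  fail(1) 'e': from fail(0)=0 chase 'e': 0 ⇒ 0;  out=∅∪out(0)=∅
  fail(3) 'c': from fail(0)=0 chase 'c': 0 ⇒ 0;  out=∅∪out(0)=∅
  fail(7) 'd': from fail(0)=0 chase 'd': 0 ⇒ 0;  out=∅∪out(0)=∅
  fail(11) 'b': from fail(0)=0 chase 'b': 0 ⇒ 0;  out=∅∪out(0)=∅
  fail(14) 'a': from fail(0)=0 chase 'a': 0 ⇒ 0;  out={4}∪out(0)={4}
  fail(2) 'eb': from fail(1)=0 chase 'b': 0 ⇒ 11;  out={0}∪out(11)={0}
  fail(4) 'ce': from fail(3)=0 chase 'e': 0 ⇒ 1;  out=∅∪out(1)=∅
  fail(8) 'dd': from fail(7)=0 chase 'd': 0 ⇒ 7;  out=∅∪out(7)=∅
  fail(12) 'bd': from fail(11)=0 chase 'd': 0 ⇒ 7;  out=∅∪out(7)=∅
  fail(15) 'ad': from fail(14)=0 chase 'd': 0 ⇒ 7;  out={5}∪out(7)={5}
  fail(5) 'cea': from fail(4)=1 chase 'a': 1→0 ⇒ 14;  out=∅∪out(14)={4}
  fail(9) 'dde': from fail(8)=7 chase 'e': 7→0 ⇒ 1;  out=∅∪out(1)=∅
  fail(13) 'bdc': from fail(12)=7 chase 'c': 7→0 ⇒ 3;  out={3}∪out(3)={3}
  fail(6) 'cead': from fail(5)=14 chase 'd': 14 ⇒ 15;  out={1}∪out(15)={1,5}
  fail(10) 'ddee': from fail(9)=1 chase 'e': 1→0 ⇒ 1;  out={2}∪out(1)={2}

Text stream:
i=0 'd': node 0→7
i=1 'c': node 7→3 ·f
i=2 'c': node 3→3 ·f
i=3 'e': node 3→4
i=4 'a': node 4→5  → match P4@[4:4]
i=5 'd': node 5→6  → match P1@[2:5],P5@[4:5]
i=6 'd': node 6→8 ·f
i=7 'd': node 8→8 ·f
i=8 'e': node 8→9
i=9 'd': node 9→7 ·f
i=10 'c': node 7→3 ·f
i=11 'd': node 3→7 ·f
i=12 'd': node 7→8
i=13 'e': node 8→9
i=14 'e': node 9→10  → match P2@[11:14]
i=15 'a': node 10→14 ·f  → match P4@[15:15]
i=16 'd': node 14→15  → match P5@[15:16]
i=17 'b': node 15→11 ·f
i=18 'd': node 11→12
i=19 'd': node 12→8 ·f
i=20 'd': node 8→8 ·f
i=21 'd': node 8→8 ·f
i=22 'e': node 8→9
i=23 'e': node 9→10  → match P2@[20:23]
i=24 'b': node 10→2 ·f  → match P0@[23:24]
i=25 'c': node 2→3 ·f
i=26 'c': node 3→3 ·f
i=27 'b': node 3→11 ·f
i=28 'a': node 11→14 ·f  → match P4@[28:28]
i=29 'd': node 14→15  → match P5@[28:29]
i=30 'e': node 15→1 ·f
i=31 'b': node 1→2  → match P0@[30:31]
i=32 'b': node 2→11 ·f
i=33 'e': node 11→1 ·f
i=34 'b': node 1→2  → match P0@[33:34]
i=35 'e': node 2→1 ·f
i=36 'a': node 1→14 ·f  → match P4@[36:36]
i=37 'd': node 14→15  → match P5@[36:37]
i=38 'd': node 15→8 ·f
i=39 'd': node 8→8 ·f
i=40 'e': node 8→9
i=41 'e': node 9→10  → match P2@[38:41]
i=42 'e': node 10→1 ·f
i=43 'b': node 1→2  → match P0@[42:43]
i=44 'a': node 2→14 ·f  → match P4@[44:44]
i=45 'b': node 14→11 ·f
i=46 'd': node 11→12
i=47 'd': node 12→8 ·f

Matches: [[4,4],[5,1],[5,5],[14,2],[15,4],[16,5],[23,2],[24,0],[28,4],[29,5],[31,0],[34,0],[36,4],[37,5],[41,2],[43,0],[44,4]]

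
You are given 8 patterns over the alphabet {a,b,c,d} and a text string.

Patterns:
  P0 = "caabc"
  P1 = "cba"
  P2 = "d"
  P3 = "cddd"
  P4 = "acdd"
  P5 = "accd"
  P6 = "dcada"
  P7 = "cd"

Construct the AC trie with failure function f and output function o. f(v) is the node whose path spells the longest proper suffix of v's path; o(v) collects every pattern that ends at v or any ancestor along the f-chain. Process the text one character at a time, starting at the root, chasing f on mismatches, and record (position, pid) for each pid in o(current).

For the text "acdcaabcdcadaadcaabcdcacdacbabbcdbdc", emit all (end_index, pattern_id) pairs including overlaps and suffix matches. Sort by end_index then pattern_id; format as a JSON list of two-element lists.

Build automaton:
Trie nodes:
  0='ε' goto a→12 c→1 d→8
  1='c' goto a→2 b→6 d→9
  2='ca' goto a→3
  3='caa' goto b→4
  4='caab' goto c→5
  5='caabc' goto ·  ←P0
  6='cb' goto a→7
  7='cba' goto ·  ←P1
  8='d' goto c→18  ←P2
  9='cd' goto d→10  ←P7
  10='cdd' goto d→11
  11='cddd' goto ·  ←P3
  12='a' goto c→13
  13='ac' goto c→16 d→14
  14='acd' goto d→15
  15='acdd' goto ·  ←P4
  16='acc' goto d→17
  17='accd' goto ·  ←P5
  18='dc' goto a→19
  19='dca' goto d→20
  20='dcad' goto a→21
  21='dcada' goto ·  ←P6

BFS fail/out derivation:
  n1('c'): parent n0 fail=0; on 'c' 0 → fail=0;  out ∅∪∅=∅
  n8('d'): parent n0 fail=0; on 'd' 0 → fail=0;  out {2}∪∅={2}
  n12('a'): parent n0 fail=0; on 'a' 0 → fail=0;  out ∅∪∅=∅
  n2('ca'): parent n1 fail=0; on 'a' 0 → fail=12;  out ∅∪∅=∅
  n6('cb'): parent n1 fail=0; on 'b' 0 → fail=0;  out ∅∪∅=∅
  n9('cd'): parent n1 fail=0; on 'd' 0 → fail=8;  out {7}∪{2}={2,7}
  n13('ac'): parent n12 fail=0; on 'c' 0 → fail=1;  out ∅∪∅=∅
  n18('dc'): parent n8 fail=0; on 'c' 0 → fail=1;  out ∅∪∅=∅
  n3('caa'): parent n2 fail=12; on 'a' 12→0 → fail=12;  out ∅∪∅=∅
  n7('cba'): parent n6 fail=0; on 'a' 0 → fail=12;  out {1}∪∅={1}
  n10('cdd'): parent n9 fail=8; on 'd' 8→0 → fail=8;  out ∅∪{2}={2}
  n14('acd'): parent n13 fail=1; on 'd' 1 → fail=9;  out ∅∪{2,7}={2,7}
  n16('acc'): parent n13 fail=1; on 'c' 1→0 → fail=1;  out ∅∪∅=∅
  n19('dca'): parent n18 fail=1; on 'a' 1 → fail=2;  out ∅∪∅=∅
  n4('caab'): parent n3 fail=12; on 'b' 12→0 → fail=0;  out ∅∪∅=∅
  n11('cddd'): parent n10 fail=8; on 'd' 8→0 → fail=8;  out {3}∪{2}={2,3}
  n15('acdd'): parent n14 fail=9; on 'd' 9 → fail=10;  out {4}∪{2}={2,4}
  n17('accd'): parent n16 fail=1; on 'd' 1 → fail=9;  out {5}∪{2,7}={2,5,7}
  n20('dcad'): parent n19 fail=2; on 'd' 2→12→0 → fail=8;  out ∅∪{2}={2}
  n5('caabc'): parent n4 fail=0; on 'c' 0 → fail=1;  out {0}∪∅={0}
  n21('dcada'): parent n20 fail=8; on 'a' 8→0 → fail=12;  out {6}∪∅={6}

Text stream:
pos 0 'a': at 12
pos 1 'c': at 13
pos 2 'd': at 14  emit P2@[2:2],P7@[1:2]
pos 3 'c': at 18 ·f
pos 4 'a': at 19
pos 5 'a': at 3 ·f
pos 6 'b': at 4
pos 7 'c': at 5  emit P0@[3:7]
pos 8 'd': at 9 ·f  emit P2@[8:8],P7@[7:8]
pos 9 'c': at 18 ·f
pos 10 'a': at 19
pos 11 'd': at 20  emit P2@[11:11]
pos 12 'a': at 21  emit P6@[8:12]
pos 13 'a': at 12 ·f
pos 14 'd': at 8 ·f  emit P2@[14:14]
pos 15 'c': at 18
pos 16 'a': at 19
pos 17 'a': at 3 ·f
pos 18 'b': at 4
pos 19 'c': at 5  emit P0@[15:19]
pos 20 'd': at 9 ·f  emit P2@[20:20],P7@[19:20]
pos 21 'c': at 18 ·f
pos 22 'a': at 19
pos 23 'c': at 13 ·f
pos 24 'd': at 14  emit P2@[24:24],P7@[23:24]
pos 25 'a': at 12 ·f
pos 26 'c': at 13
pos 27 'b': at 6 ·f
pos 28 'a': at 7  emit P1@[26:28]
pos 29 'b': at 0 ·f
pos 30 'b': at 0
pos 31 'c': at 1
pos 32 'd': at 9  emit P2@[32:32],P7@[31:32]
pos 33 'b': at 0 ·f
pos 34 'd': at 8  emit P2@[34:34]
pos 35 'c': at 18

Result: [[2,2],[2,7],[7,0],[8,2],[8,7],[11,2],[12,6],[14,2],[19,0],[20,2],[20,7],[24,2],[24,7],[28,1],[32,2],[32,7],[34,2]]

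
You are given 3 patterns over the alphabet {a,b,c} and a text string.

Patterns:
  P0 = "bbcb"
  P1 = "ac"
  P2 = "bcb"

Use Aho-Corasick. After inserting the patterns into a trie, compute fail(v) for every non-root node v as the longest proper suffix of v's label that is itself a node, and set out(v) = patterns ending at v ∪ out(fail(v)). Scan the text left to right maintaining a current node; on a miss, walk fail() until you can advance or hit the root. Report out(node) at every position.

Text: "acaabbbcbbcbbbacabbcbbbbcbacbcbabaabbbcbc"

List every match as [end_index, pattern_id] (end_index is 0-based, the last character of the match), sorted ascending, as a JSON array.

Construct AC machine:
Trie nodes:
  n0 'ε': a→5 b→1
  n1 'b': b→2 c→7
  n2 'bb': c→3
  n3 'bbc': b→4
  n4 'bbcb': ·  ←P0
  n5 'a': c→6
  n6 'ac': ·  ←P1
  n7 'bc': b→8
  n8 'bcb': ·  ←P2

Failure links (BFS by depth):
  fail(1) 'b': from fail(0)=0 chase 'b': 0 ⇒ 0;  out=∅∪out(0)=∅
  fail(5) 'a': from fail(0)=0 chase 'a': 0 ⇒ 0;  out=∅∪out(0)=∅
  fail(2) 'bb': from fail(1)=0 chase 'b': 0 ⇒ 1;  out=∅∪out(1)=∅
  fail(6) 'ac': from fail(5)=0 chase 'c': 0 ⇒ 0;  out={1}∪out(0)={1}
  fail(7) 'bc': from fail(1)=0 chase 'c': 0 ⇒ 0;  out=∅∪out(0)=∅
  fail(3) 'bbc': from fail(2)=1 chase 'c': 1 ⇒ 7;  out=∅∪out(7)=∅
  fail(8) 'bcb': from fail(7)=0 chase 'b': 0 ⇒ 1;  out={2}∪out(1)={2}
  fail(4) 'bbcb': from fail(3)=7 chase 'b': 7 ⇒ 8;  out={0}∪out(8)={0,2}

Run:
[0] read 'a'  n0⇒n5
[1] read 'c'  n5⇒n6  emit P1@[0:1]
[2] read 'a'  n6⇒n5 ·f
[3] read 'a'  n5⇒n5 ·f
[4] read 'b'  n5⇒n1 ·f
[5] read 'b'  n1⇒n2
[6] read 'b'  n2⇒n2 ·f
[7] read 'c'  n2⇒n3
[8] read 'b'  n3⇒n4  emit P0@[5:8],P2@[6:8]
[9] read 'b'  n4⇒n2 ·f
[10] read 'c'  n2⇒n3
[11] read 'b'  n3⇒n4  emit P0@[8:11],P2@[9:11]
[12] read 'b'  n4⇒n2 ·f
[13] read 'b'  n2⇒n2 ·f
[14] read 'a'  n2⇒n5 ·f
[15] read 'c'  n5⇒n6  emit P1@[14:15]
[16] read 'a'  n6⇒n5 ·f
[17] read 'b'  n5⇒n1 ·f
[18] read 'b'  n1⇒n2
[19] read 'c'  n2⇒n3
[20] read 'b'  n3⇒n4  emit P0@[17:20],P2@[18:20]
[21] read 'b'  n4⇒n2 ·f
[22] read 'b'  n2⇒n2 ·f
[23] read 'b'  n2⇒n2 ·f
[24] read 'c'  n2⇒n3
[25] read 'b'  n3⇒n4  emit P0@[22:25],P2@[23:25]
[26] read 'a'  n4⇒n5 ·f
[27] read 'c'  n5⇒n6  emit P1@[26:27]
[28] read 'b'  n6⇒n1 ·f
[29] read 'c'  n1⇒n7
[30] read 'b'  n7⇒n8  emit P2@[28:30]
[31] read 'a'  n8⇒n5 ·f
[32] read 'b'  n5⇒n1 ·f
[33] read 'a'  n1⇒n5 ·f
[34] read 'a'  n5⇒n5 ·f
[35] read 'b'  n5⇒n1 ·f
[36] read 'b'  n1⇒n2
[37] read 'b'  n2⇒n2 ·f
[38] read 'c'  n2⇒n3
[39] read 'b'  n3⇒n4  emit P0@[36:39],P2@[37:39]
[40] read 'c'  n4⇒n7 ·f

All matches (sorted): [[1,1],[8,0],[8,2],[11,0],[11,2],[15,1],[20,0],[20,2],[25,0],[25,2],[27,1],[30,2],[39,0],[39,2]]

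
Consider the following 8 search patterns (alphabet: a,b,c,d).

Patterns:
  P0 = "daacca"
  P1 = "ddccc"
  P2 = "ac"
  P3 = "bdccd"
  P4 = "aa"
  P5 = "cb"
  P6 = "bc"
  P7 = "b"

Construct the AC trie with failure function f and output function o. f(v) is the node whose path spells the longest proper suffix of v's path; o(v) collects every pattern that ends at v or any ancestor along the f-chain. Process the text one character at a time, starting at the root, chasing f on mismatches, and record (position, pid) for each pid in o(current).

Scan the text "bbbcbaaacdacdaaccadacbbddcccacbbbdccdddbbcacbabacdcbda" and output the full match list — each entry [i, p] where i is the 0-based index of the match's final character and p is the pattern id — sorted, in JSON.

Construct AC machine:
Trie (insert patterns):
  0='ε' goto a→11 b→13 c→19 d→1
  1='d' goto a→2 d→7
  2='da' goto a→3
  3='daa' goto c→4
  4='daac' goto c→5
  5='daacc' goto a→6
  6='daacca' goto ·  ←P0
  7='dd' goto c→8
  8='ddc' goto c→9
  9='ddcc' goto c→10
  10='ddccc' goto ·  ←P1
  11='a' goto a→18 c→12
  12='ac' goto ·  ←P2
  13='b' goto c→21 d→14  ←P7
  14='bd' goto c→15
  15='bdc' goto c→16
  16='bdcc' goto d→17
  17='bdccd' goto ·  ←P3
  18='aa' goto ·  ←P4
  19='c' goto b→20
  20='cb' goto ·  ←P5
  21='bc' goto ·  ←P6

Failure links (BFS by depth):
  fail(1) 'd': from fail(0)=0 chase 'd': 0 ⇒ 0;  out=∅∪out(0)=∅
  fail(11) 'a': from fail(0)=0 chase 'a': 0 ⇒ 0;  out=∅∪out(0)=∅
  fail(13) 'b': from fail(0)=0 chase 'b': 0 ⇒ 0;  out={7}∪out(0)={7}
  fail(19) 'c': from fail(0)=0 chase 'c': 0 ⇒ 0;  out=∅∪out(0)=∅
  fail(2) 'da': from fail(1)=0 chase 'a': 0 ⇒ 11;  out=∅∪out(11)=∅
  fail(7) 'dd': from fail(1)=0 chase 'd': 0 ⇒ 1;  out=∅∪out(1)=∅
  fail(12) 'ac': from fail(11)=0 chase 'c': 0 ⇒ 19;  out={2}∪out(19)={2}
  fail(14) 'bd': from fail(13)=0 chase 'd': 0 ⇒ 1;  out=∅∪out(1)=∅
  fail(18) 'aa': from fail(11)=0 chase 'a': 0 ⇒ 11;  out={4}∪out(11)={4}
  fail(20) 'cb': from fail(19)=0 chase 'b': 0 ⇒ 13;  out={5}∪out(13)={5,7}
  fail(21) 'bc': from fail(13)=0 chase 'c': 0 ⇒ 19;  out={6}∪out(19)={6}
  fail(3) 'daa': from fail(2)=11 chase 'a': 11 ⇒ 18;  out=∅∪out(18)={4}
  fail(8) 'ddc': from fail(7)=1 chase 'c': 1→0 ⇒ 19;  out=∅∪out(19)=∅
  fail(15) 'bdc': from fail(14)=1 chase 'c': 1→0 ⇒ 19;  out=∅∪out(19)=∅
  fail(4) 'daac': from fail(3)=18 chase 'c': 18→11 ⇒ 12;  out=∅∪out(12)={2}
  fail(9) 'ddcc': from fail(8)=19 chase 'c': 19→0 ⇒ 19;  out=∅∪out(19)=∅
  fail(16) 'bdcc': from fail(15)=19 chase 'c': 19→0 ⇒ 19;  out=∅∪out(19)=∅
  fail(5) 'daacc': from fail(4)=12 chase 'c': 12→19→0 ⇒ 19;  out=∅∪out(19)=∅
  fail(10) 'ddccc': from fail(9)=19 chase 'c': 19→0 ⇒ 19;  out={1}∪out(19)={1}
  fail(17) 'bdccd': from fail(16)=19 chase 'd': 19→0 ⇒ 1;  out={3}∪out(1)={3}
  fail(6) 'daacca': from fail(5)=19 chase 'a': 19→0 ⇒ 11;  out={0}∪out(11)={0}

Run:
[0] read 'b'  n0⇒n13  ** P7@[0:0]
[1] read 'b'  n13⇒n13 (fail-walked)  ** P7@[1:1]
[2] read 'b'  n13⇒n13 (fail-walked)  ** P7@[2:2]
[3] read 'c'  n13⇒n21  ** P6@[2:3]
[4] read 'b'  n21⇒n20 (fail-walked)  ** P5@[3:4],P7@[4:4]
[5] read 'a'  n20⇒n11 (fail-walked)
[6] read 'a'  n11⇒n18  ** P4@[5:6]
[7] read 'a'  n18⇒n18 (fail-walked)  ** P4@[6:7]
[8] read 'c'  n18⇒n12 (fail-walked)  ** P2@[7:8]
[9] read 'd'  n12⇒n1 (fail-walked)
[10] read 'a'  n1⇒n2
[11] read 'c'  n2⇒n12 (fail-walked)  ** P2@[10:11]
[12] read 'd'  n12⇒n1 (fail-walked)
[13] read 'a'  n1⇒n2
[14] read 'a'  n2⇒n3  ** P4@[13:14]
[15] read 'c'  n3⇒n4  ** P2@[14:15]
[16] read 'c'  n4⇒n5
[17] read 'a'  n5⇒n6  ** P0@[12:17]
[18] read 'd'  n6⇒n1 (fail-walked)
[19] read 'a'  n1⇒n2
[20] read 'c'  n2⇒n12 (fail-walked)  ** P2@[19:20]
[21] read 'b'  n12⇒n20 (fail-walked)  ** P5@[20:21],P7@[21:21]
[22] read 'b'  n20⇒n13 (fail-walked)  ** P7@[22:22]
[23] read 'd'  n13⇒n14
[24] read 'd'  n14⇒n7 (fail-walked)
[25] read 'c'  n7⇒n8
[26] read 'c'  n8⇒n9
[27] read 'c'  n9⇒n10  ** P1@[23:27]
[28] read 'a'  n10⇒n11 (fail-walked)
[29] read 'c'  n11⇒n12  ** P2@[28:29]
[30] read 'b'  n12⇒n20 (fail-walked)  ** P5@[29:30],P7@[30:30]
[31] read 'b'  n20⇒n13 (fail-walked)  ** P7@[31:31]
[32] read 'b'  n13⇒n13 (fail-walked)  ** P7@[32:32]
[33] read 'd'  n13⇒n14
[34] read 'c'  n14⇒n15
[35] read 'c'  n15⇒n16
[36] read 'd'  n16⇒n17  ** P3@[32:36]
[37] read 'd'  n17⇒n7 (fail-walked)
[38] read 'd'  n7⇒n7 (fail-walked)
[39] read 'b'  n7⇒n13 (fail-walked)  ** P7@[39:39]
[40] read 'b'  n13⇒n13 (fail-walked)  ** P7@[40:40]
[41] read 'c'  n13⇒n21  ** P6@[40:41]
[42] read 'a'  n21⇒n11 (fail-walked)
[43] read 'c'  n11⇒n12  ** P2@[42:43]
[44] read 'b'  n12⇒n20 (fail-walked)  ** P5@[43:44],P7@[44:44]
[45] read 'a'  n20⇒n11 (fail-walked)
[46] read 'b'  n11⇒n13 (fail-walked)  ** P7@[46:46]
[47] read 'a'  n13⇒n11 (fail-walked)
[48] read 'c'  n11⇒n12  ** P2@[47:48]
[49] read 'd'  n12⇒n1 (fail-walked)
[50] read 'c'  n1⇒n19 (fail-walked)
[51] read 'b'  n19⇒n20  ** P5@[50:51],P7@[51:51]
[52] read 'd'  n20⇒n14 (fail-walked)
[53] read 'a'  n14⇒n2 (fail-walked)

Result: [[0,7],[1,7],[2,7],[3,6],[4,5],[4,7],[6,4],[7,4],[8,2],[11,2],[14,4],[15,2],[17,0],[20,2],[21,5],[21,7],[22,7],[27,1],[29,2],[30,5],[30,7],[31,7],[32,7],[36,3],[39,7],[40,7],[41,6],[43,2],[44,5],[44,7],[46,7],[48,2],[51,5],[51,7]]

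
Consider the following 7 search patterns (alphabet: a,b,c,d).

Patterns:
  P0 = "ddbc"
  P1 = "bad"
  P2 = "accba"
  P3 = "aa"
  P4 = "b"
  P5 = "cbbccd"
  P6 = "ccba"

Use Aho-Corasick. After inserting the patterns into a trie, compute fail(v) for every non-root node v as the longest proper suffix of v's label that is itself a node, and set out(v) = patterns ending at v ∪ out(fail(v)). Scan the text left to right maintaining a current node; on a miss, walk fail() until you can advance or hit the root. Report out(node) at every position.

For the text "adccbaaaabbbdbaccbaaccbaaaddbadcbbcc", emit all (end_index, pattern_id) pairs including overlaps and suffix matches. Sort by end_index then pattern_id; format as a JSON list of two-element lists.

Build:
Trie (insert patterns):
  n0 'ε': a→8 b→5 c→14 d→1
  n1 'd': d→2
  n2 'dd': b→3
  n3 'ddb': c→4
  n4 'ddbc': ·  [P0 ends]
  n5 'b': a→6  [P4 ends]
  n6 'ba': d→7
  n7 'bad': ·  [P1 ends]
  n8 'a': a→13 c→9
  n9 'ac': c→10
  n10 'acc': b→11
  n11 'accb': a→12
  n12 'accba': ·  [P2 ends]
  n13 'aa': ·  [P3 ends]
  n14 'c': b→15 c→20
  n15 'cb': b→16
  n16 'cbb': c→17
  n17 'cbbc': c→18
  n18 'cbbcc': d→19
  n19 'cbbccd': ·  [P5 ends]
  n20 'cc': b→21
  n21 'ccb': a→22
  n22 'ccba': ·  [P6 ends]

BFS fail/out derivation:
  n1('d'): parent n0 fail=0; on 'd' 0 → fail=0;  out ∅∪∅=∅
  n5('b'): parent n0 fail=0; on 'b' 0 → fail=0;  out {4}∪∅={4}
  n8('a'): parent n0 fail=0; on 'a' 0 → fail=0;  out ∅∪∅=∅
  n14('c'): parent n0 fail=0; on 'c' 0 → fail=0;  out ∅∪∅=∅
  n2('dd'): parent n1 fail=0; on 'd' 0 → fail=1;  out ∅∪∅=∅
  n6('ba'): parent n5 fail=0; on 'a' 0 → fail=8;  out ∅∪∅=∅
  n9('ac'): parent n8 fail=0; on 'c' 0 → fail=14;  out ∅∪∅=∅
  n13('aa'): parent n8 fail=0; on 'a' 0 → fail=8;  out {3}∪∅={3}
  n15('cb'): parent n14 fail=0; on 'b' 0 → fail=5;  out ∅∪{4}={4}
  n20('cc'): parent n14 fail=0; on 'c' 0 → fail=14;  out ∅∪∅=∅
  n3('ddb'): parent n2 fail=1; on 'b' 1→0 → fail=5;  out ∅∪{4}={4}
  n7('bad'): parent n6 fail=8; on 'd' 8→0 → fail=1;  out {1}∪∅={1}
  n10('acc'): parent n9 fail=14; on 'c' 14 → fail=20;  out ∅∪∅=∅
  n16('cbb'): parent n15 fail=5; on 'b' 5→0 → fail=5;  out ∅∪{4}={4}
  n21('ccb'): parent n20 fail=14; on 'b' 14 → fail=15;  out ∅∪{4}={4}
  n4('ddbc'): parent n3 fail=5; on 'c' 5→0 → fail=14;  out {0}∪∅={0}
  n11('accb'): parent n10 fail=20; on 'b' 20 → fail=21;  out ∅∪{4}={4}
  n17('cbbc'): parent n16 fail=5; on 'c' 5→0 → fail=14;  out ∅∪∅=∅
  n22('ccba'): parent n21 fail=15; on 'a' 15→5 → fail=6;  out {6}∪∅={6}
  n12('accba'): parent n11 fail=21; on 'a' 21 → fail=22;  out {2}∪{6}={2,6}
  n18('cbbcc'): parent n17 fail=14; on 'c' 14 → fail=20;  out ∅∪∅=∅
  n19('cbbccd'): parent n18 fail=20; on 'd' 20→14→0 → fail=1;  out {5}∪∅={5}

Run:
pos 0 'a': at 8
pos 1 'd': at 1 ·f
pos 2 'c': at 14 ·f
pos 3 'c': at 20
pos 4 'b': at 21  emit P4@[4:4]
pos 5 'a': at 22  emit P6@[2:5]
pos 6 'a': at 13 ·f  emit P3@[5:6]
pos 7 'a': at 13 ·f  emit P3@[6:7]
pos 8 'a': at 13 ·f  emit P3@[7:8]
pos 9 'b': at 5 ·f  emit P4@[9:9]
pos 10 'b': at 5 ·f  emit P4@[10:10]
pos 11 'b': at 5 ·f  emit P4@[11:11]
pos 12 'd': at 1 ·f
pos 13 'b': at 5 ·f  emit P4@[13:13]
pos 14 'a': at 6
pos 15 'c': at 9 ·f
pos 16 'c': at 10
pos 17 'b': at 11  emit P4@[17:17]
pos 18 'a': at 12  emit P2@[14:18],P6@[15:18]
pos 19 'a': at 13 ·f  emit P3@[18:19]
pos 20 'c': at 9 ·f
pos 21 'c': at 10
pos 22 'b': at 11  emit P4@[22:22]
pos 23 'a': at 12  emit P2@[19:23],P6@[20:23]
pos 24 'a': at 13 ·f  emit P3@[23:24]
pos 25 'a': at 13 ·f  emit P3@[24:25]
pos 26 'd': at 1 ·f
pos 27 'd': at 2
pos 28 'b': at 3  emit P4@[28:28]
pos 29 'a': at 6 ·f
pos 30 'd': at 7  emit P1@[28:30]
pos 31 'c': at 14 ·f
pos 32 'b': at 15  emit P4@[32:32]
pos 33 'b': at 16  emit P4@[33:33]
pos 34 'c': at 17
pos 35 'c': at 18

Matches: [[4,4],[5,6],[6,3],[7,3],[8,3],[9,4],[10,4],[11,4],[13,4],[17,4],[18,2],[18,6],[19,3],[22,4],[23,2],[23,6],[24,3],[25,3],[28,4],[30,1],[32,4],[33,4]]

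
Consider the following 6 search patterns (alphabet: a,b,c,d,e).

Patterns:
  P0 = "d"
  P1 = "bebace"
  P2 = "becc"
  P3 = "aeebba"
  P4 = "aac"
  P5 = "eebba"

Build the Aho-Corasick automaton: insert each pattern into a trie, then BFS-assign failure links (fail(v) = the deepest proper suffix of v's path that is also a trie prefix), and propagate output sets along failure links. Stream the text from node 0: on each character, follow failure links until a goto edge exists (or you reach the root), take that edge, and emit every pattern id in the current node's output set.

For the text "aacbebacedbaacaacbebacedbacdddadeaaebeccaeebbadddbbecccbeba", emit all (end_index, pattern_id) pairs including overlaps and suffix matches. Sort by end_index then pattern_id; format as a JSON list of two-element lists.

Build:
Trie nodes:
  n0 'ε': a→10 b→2 d→1 e→18
  n1 'd': ·  [P0 ends]
  n2 'b': e→3
  n3 'be': b→4 c→8
  n4 'beb': a→5
  n5 'beba': c→6
  n6 'bebac': e→7
  n7 'bebace': ·  [P1 ends]
  n8 'bec': c→9
  n9 'becc': ·  [P2 ends]
  n10 'a': a→16 e→11
  n11 'ae': e→12
  n12 'aee': b→13
  n13 'aeeb': b→14
  n14 'aeebb': a→15
  n15 'aeebba': ·  [P3 ends]
  n16 'aa': c→17
  n17 'aac': ·  [P4 ends]
  n18 'e': e→19
  n19 'ee': b→20
  n20 'eeb': b→21
  n21 'eebb': a→22
  n22 'eebba': ·  [P5 ends]

Failure links (BFS by depth):
  n1('d'): parent n0 fail=0; on 'd' 0 → fail=0;  out {0}∪∅={0}
  n2('b'): parent n0 fail=0; on 'b' 0 → fail=0;  out ∅∪∅=∅
  n10('a'): parent n0 fail=0; on 'a' 0 → fail=0;  out ∅∪∅=∅
  n18('e'): parent n0 fail=0; on 'e' 0 → fail=0;  out ∅∪∅=∅
  n3('be'): parent n2 fail=0; on 'e' 0 → fail=18;  out ∅∪∅=∅
  n11('ae'): parent n10 fail=0; on 'e' 0 → fail=18;  out ∅∪∅=∅
  n16('aa'): parent n10 fail=0; on 'a' 0 → fail=10;  out ∅∪∅=∅
  n19('ee'): parent n18 fail=0; on 'e' 0 → fail=18;  out ∅∪∅=∅
  n4('beb'): parent n3 fail=18; on 'b' 18→0 → fail=2;  out ∅∪∅=∅
  n8('bec'): parent n3 fail=18; on 'c' 18→0 → fail=0;  out ∅∪∅=∅
  n12('aee'): parent n11 fail=18; on 'e' 18 → fail=19;  out ∅∪∅=∅
  n17('aac'): parent n16 fail=10; on 'c' 10→0 → fail=0;  out {4}∪∅={4}
  n20('eeb'): parent n19 fail=18; on 'b' 18→0 → fail=2;  out ∅∪∅=∅
  n5('beba'): parent n4 fail=2; on 'a' 2→0 → fail=10;  out ∅∪∅=∅
  n9('becc'): parent n8 fail=0; on 'c' 0 → fail=0;  out {2}∪∅={2}
  n13('aeeb'): parent n12 fail=19; on 'b' 19 → fail=20;  out ∅∪∅=∅
  n21('eebb'): parent n20 fail=2; on 'b' 2→0 → fail=2;  out ∅∪∅=∅
  n6('bebac'): parent n5 fail=10; on 'c' 10→0 → fail=0;  out ∅∪∅=∅
  n14('aeebb'): parent n13 fail=20; on 'b' 20 → fail=21;  out ∅∪∅=∅
  n22('eebba'): parent n21 fail=2; on 'a' 2→0 → fail=10;  out {5}∪∅={5}
  n7('bebace'): parent n6 fail=0; on 'e' 0 → fail=18;  out {1}∪∅={1}
  n15('aeebba'): parent n14 fail=21; on 'a' 21 → fail=22;  out {3}∪{5}={3,5}

Run:
[0] read 'a'  n0⇒n10
[1] read 'a'  n10⇒n16
[2] read 'c'  n16⇒n17  → match P4@[0:2]
[3] read 'b'  n17⇒n2 (fail-walked)
[4] read 'e'  n2⇒n3
[5] read 'b'  n3⇒n4
[6] read 'a'  n4⇒n5
[7] read 'c'  n5⇒n6
[8] read 'e'  n6⇒n7  → match P1@[3:8]
[9] read 'd'  n7⇒n1 (fail-walked)  → match P0@[9:9]
[10] read 'b'  n1⇒n2 (fail-walked)
[11] read 'a'  n2⇒n10 (fail-walked)
[12] read 'a'  n10⇒n16
[13] read 'c'  n16⇒n17  → match P4@[11:13]
[14] read 'a'  n17⇒n10 (fail-walked)
[15] read 'a'  n10⇒n16
[16] read 'c'  n16⇒n17  → match P4@[14:16]
[17] read 'b'  n17⇒n2 (fail-walked)
[18] read 'e'  n2⇒n3
[19] read 'b'  n3⇒n4
[20] read 'a'  n4⇒n5
[21] read 'c'  n5⇒n6
[22] read 'e'  n6⇒n7  → match P1@[17:22]
[23] read 'd'  n7⇒n1 (fail-walked)  → match P0@[23:23]
[24] read 'b'  n1⇒n2 (fail-walked)
[25] read 'a'  n2⇒n10 (fail-walked)
[26] read 'c'  n10⇒n0 (fail-walked)
[27] read 'd'  n0⇒n1  → match P0@[27:27]
[28] read 'd'  n1⇒n1 (fail-walked)  → match P0@[28:28]
[29] read 'd'  n1⇒n1 (fail-walked)  → match P0@[29:29]
[30] read 'a'  n1⇒n10 (fail-walked)
[31] read 'd'  n10⇒n1 (fail-walked)  → match P0@[31:31]
[32] read 'e'  n1⇒n18 (fail-walked)
[33] read 'a'  n18⇒n10 (fail-walked)
[34] read 'a'  n10⇒n16
[35] read 'e'  n16⇒n11 (fail-walked)
[36] read 'b'  n11⇒n2 (fail-walked)
[37] read 'e'  n2⇒n3
[38] read 'c'  n3⇒n8
[39] read 'c'  n8⇒n9  → match P2@[36:39]
[40] read 'a'  n9⇒n10 (fail-walked)
[41] read 'e'  n10⇒n11
[42] read 'e'  n11⇒n12
[43] read 'b'  n12⇒n13
[44] read 'b'  n13⇒n14
[45] read 'a'  n14⇒n15  → match P3@[40:45],P5@[41:45]
[46] read 'd'  n15⇒n1 (fail-walked)  → match P0@[46:46]
[47] read 'd'  n1⇒n1 (fail-walked)  → match P0@[47:47]
[48] read 'd'  n1⇒n1 (fail-walked)  → match P0@[48:48]
[49] read 'b'  n1⇒n2 (fail-walked)
[50] read 'b'  n2⇒n2 (fail-walked)
[51] read 'e'  n2⇒n3
[52] read 'c'  n3⇒n8
[53] read 'c'  n8⇒n9  → match P2@[50:53]
[54] read 'c'  n9⇒n0 (fail-walked)
[55] read 'b'  n0⇒n2
[56] read 'e'  n2⇒n3
[57] read 'b'  n3⇒n4
[58] read 'a'  n4⇒n5

Result: [[2,4],[8,1],[9,0],[13,4],[16,4],[22,1],[23,0],[27,0],[28,0],[29,0],[31,0],[39,2],[45,3],[45,5],[46,0],[47,0],[48,0],[53,2]]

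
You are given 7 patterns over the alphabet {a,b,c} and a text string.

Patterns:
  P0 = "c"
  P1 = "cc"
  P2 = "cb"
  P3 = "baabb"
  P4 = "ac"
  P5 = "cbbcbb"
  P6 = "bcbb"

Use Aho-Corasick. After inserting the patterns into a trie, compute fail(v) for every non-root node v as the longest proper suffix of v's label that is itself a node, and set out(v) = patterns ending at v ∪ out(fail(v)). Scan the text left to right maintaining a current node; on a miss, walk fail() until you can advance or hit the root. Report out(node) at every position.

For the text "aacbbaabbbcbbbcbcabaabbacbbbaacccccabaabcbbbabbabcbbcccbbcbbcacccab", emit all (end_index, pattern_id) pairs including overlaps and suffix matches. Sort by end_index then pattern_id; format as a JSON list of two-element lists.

Build automaton:
Trie nodes:
  0='ε' goto a→9 b→4 c→1
  1='c' goto b→3 c→2  ←P0
  2='cc' goto ·  ←P1
  3='cb' goto b→11  ←P2
  4='b' goto a→5 c→15
  5='ba' goto a→6
  6='baa' goto b→7
  7='baab' goto b→8
  8='baabb' goto ·  ←P3
  9='a' goto c→10
  10='ac' goto ·  ←P4
  11='cbb' goto c→12
  12='cbbc' goto b→13
  13='cbbcb' goto b→14
  14='cbbcbb' goto ·  ←P5
  15='bc' goto b→16
  16='bcb' goto b→17
  17='bcbb' goto ·  ←P6

Failure links (BFS by depth):
  fail(1) 'c': from fail(0)=0 chase 'c': 0 ⇒ 0;  out={0}∪out(0)={0}
  fail(4) 'b': from fail(0)=0 chase 'b': 0 ⇒ 0;  out=∅∪out(0)=∅
  fail(9) 'a': from fail(0)=0 chase 'a': 0 ⇒ 0;  out=∅∪out(0)=∅
  fail(2) 'cc': from fail(1)=0 chase 'c': 0 ⇒ 1;  out={1}∪out(1)={0,1}
  fail(3) 'cb': from fail(1)=0 chase 'b': 0 ⇒ 4;  out={2}∪out(4)={2}
  fail(5) 'ba': from fail(4)=0 chase 'a': 0 ⇒ 9;  out=∅∪out(9)=∅
  fail(10) 'ac': from fail(9)=0 chase 'c': 0 ⇒ 1;  out={4}∪out(1)={0,4}
  fail(15) 'bc': from fail(4)=0 chase 'c': 0 ⇒ 1;  out=∅∪out(1)={0}
  fail(6) 'baa': from fail(5)=9 chase 'a': 9→0 ⇒ 9;  out=∅∪out(9)=∅
  fail(11) 'cbb': from fail(3)=4 chase 'b': 4→0 ⇒ 4;  out=∅∪out(4)=∅
  fail(16) 'bcb': from fail(15)=1 chase 'b': 1 ⇒ 3;  out=∅∪out(3)={2}
  fail(7) 'baab': from fail(6)=9 chase 'b': 9→0 ⇒ 4;  out=∅∪out(4)=∅
  fail(12) 'cbbc': from fail(11)=4 chase 'c': 4 ⇒ 15;  out=∅∪out(15)={0}
  fail(17) 'bcbb': from fail(16)=3 chase 'b': 3 ⇒ 11;  out={6}∪out(11)={6}
  fail(8) 'baabb': from fail(7)=4 chase 'b': 4→0 ⇒ 4;  out={3}∪out(4)={3}
  fail(13) 'cbbcb': from fail(12)=15 chase 'b': 15 ⇒ 16;  out=∅∪out(16)={2}
  fail(14) 'cbbcbb': from fail(13)=16 chase 'b': 16 ⇒ 17;  out={5}∪out(17)={5,6}

Scan:
i=0 'a': node 0→9
i=1 'a': node 9→9 ·f
i=2 'c': node 9→10  ** P0@[2:2],P4@[1:2]
i=3 'b': node 10→3 ·f  ** P2@[2:3]
i=4 'b': node 3→11
i=5 'a': node 11→5 ·f
i=6 'a': node 5→6
i=7 'b': node 6→7
i=8 'b': node 7→8  ** P3@[4:8]
i=9 'b': node 8→4 ·f
i=10 'c': node 4→15  ** P0@[10:10]
i=11 'b': node 15→16  ** P2@[10:11]
i=12 'b': node 16→17  ** P6@[9:12]
i=13 'b': node 17→4 ·f
i=14 'c': node 4→15  ** P0@[14:14]
i=15 'b': node 15→16  ** P2@[14:15]
i=16 'c': node 16→15 ·f  ** P0@[16:16]
i=17 'a': node 15→9 ·f
i=18 'b': node 9→4 ·f
i=19 'a': node 4→5
i=20 'a': node 5→6
i=21 'b': node 6→7
i=22 'b': node 7→8  ** P3@[18:22]
i=23 'a': node 8→5 ·f
i=24 'c': node 5→10 ·f  ** P0@[24:24],P4@[23:24]
i=25 'b': node 10→3 ·f  ** P2@[24:25]
i=26 'b': node 3→11
i=27 'b': node 11→4 ·f
i=28 'a': node 4→5
i=29 'a': node 5→6
i=30 'c': node 6→10 ·f  ** P0@[30:30],P4@[29:30]
i=31 'c': node 10→2 ·f  ** P0@[31:31],P1@[30:31]
i=32 'c': node 2→2 ·f  ** P0@[32:32],P1@[31:32]
i=33 'c': node 2→2 ·f  ** P0@[33:33],P1@[32:33]
i=34 'c': node 2→2 ·f  ** P0@[34:34],P1@[33:34]
i=35 'a': node 2→9 ·f
i=36 'b': node 9→4 ·f
i=37 'a': node 4→5
i=38 'a': node 5→6
i=39 'b': node 6→7
i=40 'c': node 7→15 ·f  ** P0@[40:40]
i=41 'b': node 15→16  ** P2@[40:41]
i=42 'b': node 16→17  ** P6@[39:42]
i=43 'b': node 17→4 ·f
i=44 'a': node 4→5
i=45 'b': node 5→4 ·f
i=46 'b': node 4→4 ·f
i=47 'a': node 4→5
i=48 'b': node 5→4 ·f
i=49 'c': node 4→15  ** P0@[49:49]
i=50 'b': node 15→16  ** P2@[49:50]
i=51 'b': node 16→17  ** P6@[48:51]
i=52 'c': node 17→12 ·f  ** P0@[52:52]
i=53 'c': node 12→2 ·f  ** P0@[53:53],P1@[52:53]
i=54 'c': node 2→2 ·f  ** P0@[54:54],P1@[53:54]
i=55 'b': node 2→3 ·f  ** P2@[54:55]
i=56 'b': node 3→11
i=57 'c': node 11→12  ** P0@[57:57]
i=58 'b': node 12→13  ** P2@[57:58]
i=59 'b': node 13→14  ** P5@[54:59],P6@[56:59]
i=60 'c': node 14→12 ·f  ** P0@[60:60]
i=61 'a': node 12→9 ·f
i=62 'c': node 9→10  ** P0@[62:62],P4@[61:62]
i=63 'c': node 10→2 ·f  ** P0@[63:63],P1@[62:63]
i=64 'c': node 2→2 ·f  ** P0@[64:64],P1@[63:64]
i=65 'a': node 2→9 ·f
i=66 'b': node 9→4 ·f

All matches (sorted): [[2,0],[2,4],[3,2],[8,3],[10,0],[11,2],[12,6],[14,0],[15,2],[16,0],[22,3],[24,0],[24,4],[25,2],[30,0],[30,4],[31,0],[31,1],[32,0],[32,1],[33,0],[33,1],[34,0],[34,1],[40,0],[41,2],[42,6],[49,0],[50,2],[51,6],[52,0],[53,0],[53,1],[54,0],[54,1],[55,2],[57,0],[58,2],[59,5],[59,6],[60,0],[62,0],[62,4],[63,0],[63,1],[64,0],[64,1]]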